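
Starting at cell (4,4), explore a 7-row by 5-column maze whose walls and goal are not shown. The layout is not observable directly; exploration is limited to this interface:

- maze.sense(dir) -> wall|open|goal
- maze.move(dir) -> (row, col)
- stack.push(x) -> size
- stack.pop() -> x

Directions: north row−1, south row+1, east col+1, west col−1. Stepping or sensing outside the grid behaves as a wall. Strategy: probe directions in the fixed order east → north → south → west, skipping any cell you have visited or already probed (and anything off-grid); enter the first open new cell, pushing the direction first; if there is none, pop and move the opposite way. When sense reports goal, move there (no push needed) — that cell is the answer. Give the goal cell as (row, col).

-- sense(dir='north') : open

-- push(x='north') : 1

-- move(dir='north') : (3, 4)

-- sense(dir='north') : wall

-- sense(dir='west') : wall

-- pop() : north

-- move(dir='south') : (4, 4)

-- sense(dir='south') : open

-- push(x='south') : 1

-- move(dir='south') : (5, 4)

-- sense(dir='south') : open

-- push(x='south') : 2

-- move(dir='south') : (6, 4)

-- sense(dir='west') : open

-- push(x='west') : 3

-- move(dir='west') : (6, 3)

-- sense(dir='north') : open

-- push(x='north') : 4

-- move(dir='north') : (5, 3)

-- sense(dir='north') : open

-- push(x='north') : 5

-- move(dir='north') : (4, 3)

-- sense(dir='west') : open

-- push(x='west') : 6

-- move(dir='west') : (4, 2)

-- sense(dir='north') : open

-- push(x='north') : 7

-- move(dir='north') : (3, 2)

-- sense(dir='north') : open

-- push(x='north') : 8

-- move(dir='north') : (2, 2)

-- sense(dir='east') : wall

-- sense(dir='north') : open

-- push(x='north') : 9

-- move(dir='north') : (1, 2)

-- sense(dir='east') : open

-- push(x='east') : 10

-- move(dir='east') : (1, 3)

-- sense(dir='east') : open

-- push(x='east') : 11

-- move(dir='east') : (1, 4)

-- sense(dir='north') : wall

-- pop() : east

-- move(dir='west') : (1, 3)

-- sense(dir='north') : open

-- push(x='north') : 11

-- move(dir='north') : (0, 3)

-- sense(dir='west') : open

-- push(x='west') : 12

-- move(dir='west') : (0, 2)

-- sense(dir='west') : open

-- push(x='west') : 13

-- move(dir='west') : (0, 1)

-- sense(dir='south') : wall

-- sense(dir='west') : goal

-- move(dir='west') : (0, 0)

Answer: (0, 0)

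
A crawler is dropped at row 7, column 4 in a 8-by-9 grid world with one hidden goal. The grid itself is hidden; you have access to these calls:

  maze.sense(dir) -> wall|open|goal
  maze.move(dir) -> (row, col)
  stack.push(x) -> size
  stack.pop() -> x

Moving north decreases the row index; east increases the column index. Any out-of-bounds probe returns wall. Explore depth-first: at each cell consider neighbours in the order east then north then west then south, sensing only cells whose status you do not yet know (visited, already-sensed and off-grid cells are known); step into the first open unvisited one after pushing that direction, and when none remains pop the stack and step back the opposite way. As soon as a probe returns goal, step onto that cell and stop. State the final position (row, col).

>> maze.sense(east)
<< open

>> stack.push(east)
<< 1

>> maze.move(east)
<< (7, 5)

>> maze.sense(east)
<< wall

>> maze.sense(north)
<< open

>> stack.push(north)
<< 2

>> maze.move(north)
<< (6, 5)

>> maze.sense(east)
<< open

>> stack.push(east)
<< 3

>> maze.move(east)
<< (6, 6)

>> maze.sense(east)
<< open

>> stack.push(east)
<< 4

>> maze.move(east)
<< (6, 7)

>> maze.sense(east)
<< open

>> stack.push(east)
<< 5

>> maze.move(east)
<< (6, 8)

>> maze.sense(north)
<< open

>> stack.push(north)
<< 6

>> maze.move(north)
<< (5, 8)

>> maze.sense(north)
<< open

>> stack.push(north)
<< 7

>> maze.move(north)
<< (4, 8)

>> maze.sense(north)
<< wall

>> maze.sense(west)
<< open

>> stack.push(west)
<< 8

>> maze.move(west)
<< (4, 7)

>> maze.sense(north)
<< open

>> stack.push(north)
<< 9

>> maze.move(north)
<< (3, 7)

>> maze.sense(north)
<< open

>> stack.push(north)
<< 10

>> maze.move(north)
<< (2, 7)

>> maze.sense(east)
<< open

>> stack.push(east)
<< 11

>> maze.move(east)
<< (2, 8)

>> maze.sense(north)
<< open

>> stack.push(north)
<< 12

>> maze.move(north)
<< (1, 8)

>> maze.sense(north)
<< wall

>> maze.sense(west)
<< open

>> stack.push(west)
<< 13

>> maze.move(west)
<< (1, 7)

>> maze.sense(north)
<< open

>> stack.push(north)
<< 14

>> maze.move(north)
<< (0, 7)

>> maze.sense(west)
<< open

>> stack.push(west)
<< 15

>> maze.move(west)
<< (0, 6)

>> maze.sense(west)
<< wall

>> maze.sense(south)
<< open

>> stack.push(south)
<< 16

>> maze.move(south)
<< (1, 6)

>> maze.sense(west)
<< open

>> stack.push(west)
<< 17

>> maze.move(west)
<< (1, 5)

>> maze.sense(west)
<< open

>> stack.push(west)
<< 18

>> maze.move(west)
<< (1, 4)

>> maze.sense(north)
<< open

>> stack.push(north)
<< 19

>> maze.move(north)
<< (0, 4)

>> maze.sense(west)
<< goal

>> maze.move(west)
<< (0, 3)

Answer: (0, 3)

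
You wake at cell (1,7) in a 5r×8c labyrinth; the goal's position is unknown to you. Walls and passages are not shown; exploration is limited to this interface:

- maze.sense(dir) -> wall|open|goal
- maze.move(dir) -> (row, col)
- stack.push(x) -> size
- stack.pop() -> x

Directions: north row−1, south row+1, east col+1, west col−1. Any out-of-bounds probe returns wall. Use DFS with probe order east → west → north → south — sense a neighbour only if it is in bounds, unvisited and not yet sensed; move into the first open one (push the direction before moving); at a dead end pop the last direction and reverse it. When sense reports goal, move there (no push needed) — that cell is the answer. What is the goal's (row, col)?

! 1. maze.sense(dir=west) == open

! 2. stack.push(x=west) == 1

! 3. maze.move(dir=west) == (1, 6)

! 4. maze.sense(dir=west) == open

! 5. stack.push(x=west) == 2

! 6. maze.move(dir=west) == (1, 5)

! 7. maze.sense(dir=west) == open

! 8. stack.push(x=west) == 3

! 9. maze.move(dir=west) == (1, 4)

! 10. maze.sense(dir=west) == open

! 11. stack.push(x=west) == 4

! 12. maze.move(dir=west) == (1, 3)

! 13. maze.sense(dir=west) == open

! 14. stack.push(x=west) == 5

! 15. maze.move(dir=west) == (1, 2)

! 16. maze.sense(dir=west) == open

! 17. stack.push(x=west) == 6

! 18. maze.move(dir=west) == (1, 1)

! 19. maze.sense(dir=west) == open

! 20. stack.push(x=west) == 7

! 21. maze.move(dir=west) == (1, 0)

! 22. maze.sense(dir=north) == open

! 23. stack.push(x=north) == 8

! 24. maze.move(dir=north) == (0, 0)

! 25. maze.sense(dir=east) == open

! 26. stack.push(x=east) == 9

! 27. maze.move(dir=east) == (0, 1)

! 28. maze.sense(dir=east) == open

! 29. stack.push(x=east) == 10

! 30. maze.move(dir=east) == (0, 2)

! 31. maze.sense(dir=east) == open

! 32. stack.push(x=east) == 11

! 33. maze.move(dir=east) == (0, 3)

! 34. maze.sense(dir=east) == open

! 35. stack.push(x=east) == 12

! 36. maze.move(dir=east) == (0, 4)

! 37. maze.sense(dir=east) == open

! 38. stack.push(x=east) == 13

! 39. maze.move(dir=east) == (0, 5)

! 40. maze.sense(dir=east) == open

! 41. stack.push(x=east) == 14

! 42. maze.move(dir=east) == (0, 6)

! 43. maze.sense(dir=east) == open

! 44. stack.push(x=east) == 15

! 45. maze.move(dir=east) == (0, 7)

! 46. stack.pop() == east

! 47. maze.move(dir=west) == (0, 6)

! 48. stack.pop() == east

! 49. maze.move(dir=west) == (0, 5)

! 50. stack.pop() == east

! 51. maze.move(dir=west) == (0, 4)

! 52. stack.pop() == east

! 53. maze.move(dir=west) == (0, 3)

! 54. stack.pop() == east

! 55. maze.move(dir=west) == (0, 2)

! 56. stack.pop() == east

! 57. maze.move(dir=west) == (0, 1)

! 58. stack.pop() == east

! 59. maze.move(dir=west) == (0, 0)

! 60. stack.pop() == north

! 61. maze.move(dir=south) == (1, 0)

! 62. maze.sense(dir=south) == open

! 63. stack.push(x=south) == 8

! 64. maze.move(dir=south) == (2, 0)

! 65. maze.sense(dir=east) == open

! 66. stack.push(x=east) == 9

! 67. maze.move(dir=east) == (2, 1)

! 68. maze.sense(dir=east) == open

! 69. stack.push(x=east) == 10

! 70. maze.move(dir=east) == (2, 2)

! 71. maze.sense(dir=east) == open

! 72. stack.push(x=east) == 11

! 73. maze.move(dir=east) == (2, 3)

! 74. maze.sense(dir=east) == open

! 75. stack.push(x=east) == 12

! 76. maze.move(dir=east) == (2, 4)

! 77. maze.sense(dir=east) == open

! 78. stack.push(x=east) == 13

! 79. maze.move(dir=east) == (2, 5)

! 80. maze.sense(dir=east) == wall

! 81. maze.sense(dir=south) == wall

! 82. stack.pop() == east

! 83. maze.move(dir=west) == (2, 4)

! 84. maze.sense(dir=south) == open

! 85. stack.push(x=south) == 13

! 86. maze.move(dir=south) == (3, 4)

! 87. maze.sense(dir=west) == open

! 88. stack.push(x=west) == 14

! 89. maze.move(dir=west) == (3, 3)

! 90. maze.sense(dir=west) == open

! 91. stack.push(x=west) == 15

! 92. maze.move(dir=west) == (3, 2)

! 93. maze.sense(dir=west) == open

! 94. stack.push(x=west) == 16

! 95. maze.move(dir=west) == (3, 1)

! 96. maze.sense(dir=west) == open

! 97. stack.push(x=west) == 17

! 98. maze.move(dir=west) == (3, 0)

! 99. maze.sense(dir=south) == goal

! 100. maze.move(dir=south) == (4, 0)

Answer: (4, 0)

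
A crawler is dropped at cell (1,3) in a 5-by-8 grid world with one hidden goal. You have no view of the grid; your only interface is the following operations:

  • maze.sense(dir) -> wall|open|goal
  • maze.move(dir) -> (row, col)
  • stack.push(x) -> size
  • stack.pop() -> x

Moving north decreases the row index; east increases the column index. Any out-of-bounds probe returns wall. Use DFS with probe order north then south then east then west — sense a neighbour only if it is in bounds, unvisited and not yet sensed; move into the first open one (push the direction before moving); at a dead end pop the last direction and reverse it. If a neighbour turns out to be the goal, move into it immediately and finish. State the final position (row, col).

Step: maze.sense[dir=north]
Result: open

Step: stack.push[x=north]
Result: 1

Step: maze.move[dir=north]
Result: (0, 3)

Step: maze.sense[dir=east]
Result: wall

Step: maze.sense[dir=west]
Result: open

Step: stack.push[x=west]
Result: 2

Step: maze.move[dir=west]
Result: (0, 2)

Step: maze.sense[dir=south]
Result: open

Step: stack.push[x=south]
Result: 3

Step: maze.move[dir=south]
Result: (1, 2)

Step: maze.sense[dir=south]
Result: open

Step: stack.push[x=south]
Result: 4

Step: maze.move[dir=south]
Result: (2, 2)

Step: maze.sense[dir=south]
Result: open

Step: stack.push[x=south]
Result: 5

Step: maze.move[dir=south]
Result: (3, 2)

Step: maze.sense[dir=south]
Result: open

Step: stack.push[x=south]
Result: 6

Step: maze.move[dir=south]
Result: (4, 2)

Step: maze.sense[dir=east]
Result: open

Step: stack.push[x=east]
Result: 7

Step: maze.move[dir=east]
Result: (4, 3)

Step: maze.sense[dir=north]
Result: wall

Step: maze.sense[dir=east]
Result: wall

Step: stack.pop[]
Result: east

Step: maze.move[dir=west]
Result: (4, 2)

Step: maze.sense[dir=west]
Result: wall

Step: stack.pop[]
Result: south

Step: maze.move[dir=north]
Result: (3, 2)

Step: maze.sense[dir=west]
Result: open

Step: stack.push[x=west]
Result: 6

Step: maze.move[dir=west]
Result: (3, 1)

Step: maze.sense[dir=north]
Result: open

Step: stack.push[x=north]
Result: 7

Step: maze.move[dir=north]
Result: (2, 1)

Step: maze.sense[dir=north]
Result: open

Step: stack.push[x=north]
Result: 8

Step: maze.move[dir=north]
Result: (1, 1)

Step: maze.sense[dir=north]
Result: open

Step: stack.push[x=north]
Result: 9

Step: maze.move[dir=north]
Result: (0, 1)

Step: maze.sense[dir=west]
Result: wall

Step: stack.pop[]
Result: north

Step: maze.move[dir=south]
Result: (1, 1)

Step: maze.sense[dir=west]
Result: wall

Step: stack.pop[]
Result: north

Step: maze.move[dir=south]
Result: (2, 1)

Step: maze.sense[dir=west]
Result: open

Step: stack.push[x=west]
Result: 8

Step: maze.move[dir=west]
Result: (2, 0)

Step: maze.sense[dir=south]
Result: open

Step: stack.push[x=south]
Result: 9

Step: maze.move[dir=south]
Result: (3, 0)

Step: maze.sense[dir=south]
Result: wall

Step: stack.pop[]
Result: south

Step: maze.move[dir=north]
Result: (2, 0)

Step: stack.pop[]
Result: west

Step: maze.move[dir=east]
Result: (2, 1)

Step: stack.pop[]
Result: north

Step: maze.move[dir=south]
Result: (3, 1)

Step: stack.pop[]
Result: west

Step: maze.move[dir=east]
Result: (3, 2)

Step: stack.pop[]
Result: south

Step: maze.move[dir=north]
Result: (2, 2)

Step: maze.sense[dir=east]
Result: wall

Step: stack.pop[]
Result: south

Step: maze.move[dir=north]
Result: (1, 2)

Step: stack.pop[]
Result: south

Step: maze.move[dir=north]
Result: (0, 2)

Step: stack.pop[]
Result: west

Step: maze.move[dir=east]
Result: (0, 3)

Step: stack.pop[]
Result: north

Step: maze.move[dir=south]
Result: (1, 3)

Step: maze.sense[dir=east]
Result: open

Step: stack.push[x=east]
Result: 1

Step: maze.move[dir=east]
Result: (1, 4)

Step: maze.sense[dir=south]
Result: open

Step: stack.push[x=south]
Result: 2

Step: maze.move[dir=south]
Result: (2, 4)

Step: maze.sense[dir=south]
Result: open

Step: stack.push[x=south]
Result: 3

Step: maze.move[dir=south]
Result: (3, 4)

Step: maze.sense[dir=east]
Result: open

Step: stack.push[x=east]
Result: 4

Step: maze.move[dir=east]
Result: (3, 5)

Step: maze.sense[dir=north]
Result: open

Step: stack.push[x=north]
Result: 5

Step: maze.move[dir=north]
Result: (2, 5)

Step: maze.sense[dir=north]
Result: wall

Step: maze.sense[dir=east]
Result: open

Step: stack.push[x=east]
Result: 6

Step: maze.move[dir=east]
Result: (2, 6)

Step: maze.sense[dir=north]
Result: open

Step: stack.push[x=north]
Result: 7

Step: maze.move[dir=north]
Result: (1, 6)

Step: maze.sense[dir=north]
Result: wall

Step: maze.sense[dir=east]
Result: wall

Step: stack.pop[]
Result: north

Step: maze.move[dir=south]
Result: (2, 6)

Step: maze.sense[dir=south]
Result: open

Step: stack.push[x=south]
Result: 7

Step: maze.move[dir=south]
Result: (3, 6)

Step: maze.sense[dir=south]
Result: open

Step: stack.push[x=south]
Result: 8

Step: maze.move[dir=south]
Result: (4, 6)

Step: maze.sense[dir=east]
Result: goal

Step: maze.move[dir=east]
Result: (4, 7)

Answer: (4, 7)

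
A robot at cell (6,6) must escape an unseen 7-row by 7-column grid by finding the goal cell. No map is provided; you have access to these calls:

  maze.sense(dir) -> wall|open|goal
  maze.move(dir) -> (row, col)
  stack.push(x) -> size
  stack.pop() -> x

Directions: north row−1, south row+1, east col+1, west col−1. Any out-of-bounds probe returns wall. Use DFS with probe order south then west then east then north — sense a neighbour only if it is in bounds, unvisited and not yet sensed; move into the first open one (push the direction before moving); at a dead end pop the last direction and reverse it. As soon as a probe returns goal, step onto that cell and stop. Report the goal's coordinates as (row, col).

→ sense(dir='west')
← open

→ push(x='west')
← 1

→ move(dir='west')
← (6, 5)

→ sense(dir='west')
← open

→ push(x='west')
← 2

→ move(dir='west')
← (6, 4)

→ sense(dir='west')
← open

→ push(x='west')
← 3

→ move(dir='west')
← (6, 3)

→ sense(dir='west')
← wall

→ sense(dir='north')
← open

→ push(x='north')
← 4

→ move(dir='north')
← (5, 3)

→ sense(dir='west')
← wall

→ sense(dir='east')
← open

→ push(x='east')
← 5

→ move(dir='east')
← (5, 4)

→ sense(dir='east')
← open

→ push(x='east')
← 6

→ move(dir='east')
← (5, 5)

→ sense(dir='east')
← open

→ push(x='east')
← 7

→ move(dir='east')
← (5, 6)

→ sense(dir='north')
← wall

→ pop()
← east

→ move(dir='west')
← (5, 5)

→ sense(dir='north')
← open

→ push(x='north')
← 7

→ move(dir='north')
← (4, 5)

→ sense(dir='west')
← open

→ push(x='west')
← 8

→ move(dir='west')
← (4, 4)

→ sense(dir='west')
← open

→ push(x='west')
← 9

→ move(dir='west')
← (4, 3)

→ sense(dir='west')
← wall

→ sense(dir='north')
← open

→ push(x='north')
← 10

→ move(dir='north')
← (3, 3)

→ sense(dir='west')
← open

→ push(x='west')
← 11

→ move(dir='west')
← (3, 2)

→ sense(dir='west')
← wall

→ sense(dir='north')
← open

→ push(x='north')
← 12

→ move(dir='north')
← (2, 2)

→ sense(dir='west')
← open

→ push(x='west')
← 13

→ move(dir='west')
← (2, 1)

→ sense(dir='west')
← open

→ push(x='west')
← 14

→ move(dir='west')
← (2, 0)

→ sense(dir='south')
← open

→ push(x='south')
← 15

→ move(dir='south')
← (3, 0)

→ sense(dir='south')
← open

→ push(x='south')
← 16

→ move(dir='south')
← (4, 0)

→ sense(dir='south')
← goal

→ move(dir='south')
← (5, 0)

Answer: (5, 0)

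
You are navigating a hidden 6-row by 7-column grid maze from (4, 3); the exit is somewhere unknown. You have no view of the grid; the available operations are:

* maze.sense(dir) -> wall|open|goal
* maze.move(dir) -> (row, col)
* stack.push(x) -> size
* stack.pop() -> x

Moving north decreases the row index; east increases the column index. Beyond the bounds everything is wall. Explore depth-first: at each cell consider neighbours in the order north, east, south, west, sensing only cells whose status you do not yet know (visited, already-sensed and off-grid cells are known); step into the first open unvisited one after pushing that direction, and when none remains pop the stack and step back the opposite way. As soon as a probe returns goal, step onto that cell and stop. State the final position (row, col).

% sense dir=north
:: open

% push x=north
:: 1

% move dir=north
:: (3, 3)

% sense dir=north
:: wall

% sense dir=east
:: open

% push x=east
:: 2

% move dir=east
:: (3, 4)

% sense dir=north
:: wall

% sense dir=east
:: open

% push x=east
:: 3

% move dir=east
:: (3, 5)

% sense dir=north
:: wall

% sense dir=east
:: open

% push x=east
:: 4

% move dir=east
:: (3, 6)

% sense dir=north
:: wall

% sense dir=south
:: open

% push x=south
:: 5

% move dir=south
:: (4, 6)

% sense dir=south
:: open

% push x=south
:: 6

% move dir=south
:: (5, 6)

% sense dir=west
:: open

% push x=west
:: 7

% move dir=west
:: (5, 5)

% sense dir=north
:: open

% push x=north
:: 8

% move dir=north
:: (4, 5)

% sense dir=west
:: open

% push x=west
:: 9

% move dir=west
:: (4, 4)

% sense dir=south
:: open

% push x=south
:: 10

% move dir=south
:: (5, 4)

% sense dir=west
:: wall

% pop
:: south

% move dir=north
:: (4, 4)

% pop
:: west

% move dir=east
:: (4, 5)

% pop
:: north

% move dir=south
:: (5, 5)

% pop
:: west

% move dir=east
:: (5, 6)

% pop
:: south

% move dir=north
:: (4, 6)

% pop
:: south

% move dir=north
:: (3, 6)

% pop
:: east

% move dir=west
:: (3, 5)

% pop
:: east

% move dir=west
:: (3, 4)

% pop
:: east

% move dir=west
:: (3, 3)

% sense dir=west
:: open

% push x=west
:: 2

% move dir=west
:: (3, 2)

% sense dir=north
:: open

% push x=north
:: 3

% move dir=north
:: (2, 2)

% sense dir=north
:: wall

% sense dir=west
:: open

% push x=west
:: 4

% move dir=west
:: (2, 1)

% sense dir=north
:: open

% push x=north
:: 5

% move dir=north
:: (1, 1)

% sense dir=north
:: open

% push x=north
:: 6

% move dir=north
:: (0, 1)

% sense dir=east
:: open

% push x=east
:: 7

% move dir=east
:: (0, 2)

% sense dir=east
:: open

% push x=east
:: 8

% move dir=east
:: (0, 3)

% sense dir=east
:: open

% push x=east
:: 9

% move dir=east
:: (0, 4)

% sense dir=east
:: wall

% sense dir=south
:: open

% push x=south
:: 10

% move dir=south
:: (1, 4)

% sense dir=east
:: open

% push x=east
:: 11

% move dir=east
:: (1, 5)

% sense dir=east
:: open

% push x=east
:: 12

% move dir=east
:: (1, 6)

% sense dir=north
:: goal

% move dir=north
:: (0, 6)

Answer: (0, 6)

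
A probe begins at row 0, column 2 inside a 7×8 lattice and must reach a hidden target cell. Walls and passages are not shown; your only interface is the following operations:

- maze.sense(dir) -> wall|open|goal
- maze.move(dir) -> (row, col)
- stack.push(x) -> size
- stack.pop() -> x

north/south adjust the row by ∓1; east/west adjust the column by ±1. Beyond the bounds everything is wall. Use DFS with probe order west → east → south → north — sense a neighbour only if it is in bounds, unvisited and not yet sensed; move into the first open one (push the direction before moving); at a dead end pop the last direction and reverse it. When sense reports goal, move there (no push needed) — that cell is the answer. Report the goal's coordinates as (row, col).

==> maze.sense(dir→west)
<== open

==> stack.push(x→west)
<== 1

==> maze.move(dir→west)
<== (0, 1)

==> maze.sense(dir→west)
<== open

==> stack.push(x→west)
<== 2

==> maze.move(dir→west)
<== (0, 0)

==> maze.sense(dir→south)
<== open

==> stack.push(x→south)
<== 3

==> maze.move(dir→south)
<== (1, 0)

==> maze.sense(dir→east)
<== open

==> stack.push(x→east)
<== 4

==> maze.move(dir→east)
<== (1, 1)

==> maze.sense(dir→east)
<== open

==> stack.push(x→east)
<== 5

==> maze.move(dir→east)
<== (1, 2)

==> maze.sense(dir→east)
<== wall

==> maze.sense(dir→south)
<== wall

==> stack.pop()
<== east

==> maze.move(dir→west)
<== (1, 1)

==> maze.sense(dir→south)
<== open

==> stack.push(x→south)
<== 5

==> maze.move(dir→south)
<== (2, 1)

==> maze.sense(dir→west)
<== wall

==> maze.sense(dir→south)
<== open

==> stack.push(x→south)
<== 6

==> maze.move(dir→south)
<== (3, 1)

==> maze.sense(dir→west)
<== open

==> stack.push(x→west)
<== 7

==> maze.move(dir→west)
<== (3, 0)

==> maze.sense(dir→south)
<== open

==> stack.push(x→south)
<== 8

==> maze.move(dir→south)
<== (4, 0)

==> maze.sense(dir→east)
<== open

==> stack.push(x→east)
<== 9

==> maze.move(dir→east)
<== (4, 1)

==> maze.sense(dir→east)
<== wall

==> maze.sense(dir→south)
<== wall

==> stack.pop()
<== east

==> maze.move(dir→west)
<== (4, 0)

==> maze.sense(dir→south)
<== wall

==> stack.pop()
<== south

==> maze.move(dir→north)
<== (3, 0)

==> stack.pop()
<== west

==> maze.move(dir→east)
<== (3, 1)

==> maze.sense(dir→east)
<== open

==> stack.push(x→east)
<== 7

==> maze.move(dir→east)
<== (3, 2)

==> maze.sense(dir→east)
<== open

==> stack.push(x→east)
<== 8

==> maze.move(dir→east)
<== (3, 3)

==> maze.sense(dir→east)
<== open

==> stack.push(x→east)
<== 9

==> maze.move(dir→east)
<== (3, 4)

==> maze.sense(dir→east)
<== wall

==> maze.sense(dir→south)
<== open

==> stack.push(x→south)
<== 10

==> maze.move(dir→south)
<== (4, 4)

==> maze.sense(dir→west)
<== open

==> stack.push(x→west)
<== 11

==> maze.move(dir→west)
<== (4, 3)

==> maze.sense(dir→south)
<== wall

==> stack.pop()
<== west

==> maze.move(dir→east)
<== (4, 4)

==> maze.sense(dir→east)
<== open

==> stack.push(x→east)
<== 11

==> maze.move(dir→east)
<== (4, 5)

==> maze.sense(dir→east)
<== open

==> stack.push(x→east)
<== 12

==> maze.move(dir→east)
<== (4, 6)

==> maze.sense(dir→east)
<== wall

==> maze.sense(dir→south)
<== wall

==> maze.sense(dir→north)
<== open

==> stack.push(x→north)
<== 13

==> maze.move(dir→north)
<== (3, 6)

==> maze.sense(dir→east)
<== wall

==> maze.sense(dir→north)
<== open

==> stack.push(x→north)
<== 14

==> maze.move(dir→north)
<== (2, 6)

==> maze.sense(dir→west)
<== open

==> stack.push(x→west)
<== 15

==> maze.move(dir→west)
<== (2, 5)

==> maze.sense(dir→west)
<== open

==> stack.push(x→west)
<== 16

==> maze.move(dir→west)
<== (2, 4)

==> maze.sense(dir→west)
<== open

==> stack.push(x→west)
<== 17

==> maze.move(dir→west)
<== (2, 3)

==> stack.pop()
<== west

==> maze.move(dir→east)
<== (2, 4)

==> maze.sense(dir→north)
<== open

==> stack.push(x→north)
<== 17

==> maze.move(dir→north)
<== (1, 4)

==> maze.sense(dir→east)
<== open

==> stack.push(x→east)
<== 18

==> maze.move(dir→east)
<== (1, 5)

==> maze.sense(dir→east)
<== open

==> stack.push(x→east)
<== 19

==> maze.move(dir→east)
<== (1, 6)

==> maze.sense(dir→east)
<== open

==> stack.push(x→east)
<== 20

==> maze.move(dir→east)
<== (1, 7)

==> maze.sense(dir→south)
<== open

==> stack.push(x→south)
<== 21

==> maze.move(dir→south)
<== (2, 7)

==> stack.pop()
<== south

==> maze.move(dir→north)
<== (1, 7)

==> maze.sense(dir→north)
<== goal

==> maze.move(dir→north)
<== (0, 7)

Answer: (0, 7)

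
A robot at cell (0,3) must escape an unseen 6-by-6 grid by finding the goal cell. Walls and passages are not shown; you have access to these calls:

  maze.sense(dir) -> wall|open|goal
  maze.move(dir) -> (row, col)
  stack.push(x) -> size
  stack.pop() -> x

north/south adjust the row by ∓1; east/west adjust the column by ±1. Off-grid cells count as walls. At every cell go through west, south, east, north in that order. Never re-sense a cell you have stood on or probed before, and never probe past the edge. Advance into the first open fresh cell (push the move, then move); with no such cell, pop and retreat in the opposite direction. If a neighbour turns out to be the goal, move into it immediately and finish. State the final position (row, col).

Step: maze.sense[dir: west]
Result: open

Step: stack.push[x: west]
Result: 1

Step: maze.move[dir: west]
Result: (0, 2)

Step: maze.sense[dir: west]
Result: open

Step: stack.push[x: west]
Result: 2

Step: maze.move[dir: west]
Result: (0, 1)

Step: maze.sense[dir: west]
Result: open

Step: stack.push[x: west]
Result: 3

Step: maze.move[dir: west]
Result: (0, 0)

Step: maze.sense[dir: south]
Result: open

Step: stack.push[x: south]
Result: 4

Step: maze.move[dir: south]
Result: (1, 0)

Step: maze.sense[dir: south]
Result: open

Step: stack.push[x: south]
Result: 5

Step: maze.move[dir: south]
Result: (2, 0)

Step: maze.sense[dir: south]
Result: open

Step: stack.push[x: south]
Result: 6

Step: maze.move[dir: south]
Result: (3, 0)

Step: maze.sense[dir: south]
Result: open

Step: stack.push[x: south]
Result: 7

Step: maze.move[dir: south]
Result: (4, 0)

Step: maze.sense[dir: south]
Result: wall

Step: maze.sense[dir: east]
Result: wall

Step: stack.pop[]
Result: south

Step: maze.move[dir: north]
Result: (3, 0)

Step: maze.sense[dir: east]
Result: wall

Step: stack.pop[]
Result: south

Step: maze.move[dir: north]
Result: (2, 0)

Step: maze.sense[dir: east]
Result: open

Step: stack.push[x: east]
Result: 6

Step: maze.move[dir: east]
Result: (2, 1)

Step: maze.sense[dir: east]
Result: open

Step: stack.push[x: east]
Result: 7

Step: maze.move[dir: east]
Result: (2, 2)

Step: maze.sense[dir: south]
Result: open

Step: stack.push[x: south]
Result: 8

Step: maze.move[dir: south]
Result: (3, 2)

Step: maze.sense[dir: south]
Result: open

Step: stack.push[x: south]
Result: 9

Step: maze.move[dir: south]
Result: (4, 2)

Step: maze.sense[dir: south]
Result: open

Step: stack.push[x: south]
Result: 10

Step: maze.move[dir: south]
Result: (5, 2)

Step: maze.sense[dir: west]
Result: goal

Step: maze.move[dir: west]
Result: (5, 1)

Answer: (5, 1)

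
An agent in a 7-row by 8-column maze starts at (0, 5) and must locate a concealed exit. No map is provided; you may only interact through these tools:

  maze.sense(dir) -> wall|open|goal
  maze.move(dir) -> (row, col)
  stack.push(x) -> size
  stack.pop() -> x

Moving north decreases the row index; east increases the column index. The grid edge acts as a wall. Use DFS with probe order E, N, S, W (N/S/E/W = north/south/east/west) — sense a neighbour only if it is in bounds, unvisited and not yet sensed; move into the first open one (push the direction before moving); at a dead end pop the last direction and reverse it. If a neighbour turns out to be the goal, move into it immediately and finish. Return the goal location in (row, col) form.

! maze.sense(east) : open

! stack.push(east) : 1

! maze.move(east) : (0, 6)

! maze.sense(east) : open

! stack.push(east) : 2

! maze.move(east) : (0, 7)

! maze.sense(south) : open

! stack.push(south) : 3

! maze.move(south) : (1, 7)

! maze.sense(south) : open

! stack.push(south) : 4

! maze.move(south) : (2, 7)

! maze.sense(south) : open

! stack.push(south) : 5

! maze.move(south) : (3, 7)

! maze.sense(south) : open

! stack.push(south) : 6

! maze.move(south) : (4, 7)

! maze.sense(south) : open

! stack.push(south) : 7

! maze.move(south) : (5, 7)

! maze.sense(south) : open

! stack.push(south) : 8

! maze.move(south) : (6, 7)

! maze.sense(west) : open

! stack.push(west) : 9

! maze.move(west) : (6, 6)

! maze.sense(north) : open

! stack.push(north) : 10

! maze.move(north) : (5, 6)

! maze.sense(north) : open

! stack.push(north) : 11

! maze.move(north) : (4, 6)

! maze.sense(north) : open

! stack.push(north) : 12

! maze.move(north) : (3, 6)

! maze.sense(north) : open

! stack.push(north) : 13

! maze.move(north) : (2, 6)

! maze.sense(north) : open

! stack.push(north) : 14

! maze.move(north) : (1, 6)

! maze.sense(west) : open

! stack.push(west) : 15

! maze.move(west) : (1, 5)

! maze.sense(south) : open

! stack.push(south) : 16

! maze.move(south) : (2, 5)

! maze.sense(south) : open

! stack.push(south) : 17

! maze.move(south) : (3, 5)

! maze.sense(south) : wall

! maze.sense(west) : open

! stack.push(west) : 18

! maze.move(west) : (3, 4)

! maze.sense(north) : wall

! maze.sense(south) : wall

! maze.sense(west) : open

! stack.push(west) : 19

! maze.move(west) : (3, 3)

! maze.sense(north) : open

! stack.push(north) : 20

! maze.move(north) : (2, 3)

! maze.sense(north) : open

! stack.push(north) : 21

! maze.move(north) : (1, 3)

! maze.sense(east) : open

! stack.push(east) : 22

! maze.move(east) : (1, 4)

! maze.sense(north) : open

! stack.push(north) : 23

! maze.move(north) : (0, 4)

! maze.sense(west) : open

! stack.push(west) : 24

! maze.move(west) : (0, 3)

! maze.sense(west) : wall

! stack.pop() : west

! maze.move(east) : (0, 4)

! stack.pop() : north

! maze.move(south) : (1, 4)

! stack.pop() : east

! maze.move(west) : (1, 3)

! maze.sense(west) : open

! stack.push(west) : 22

! maze.move(west) : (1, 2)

! maze.sense(south) : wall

! maze.sense(west) : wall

! stack.pop() : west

! maze.move(east) : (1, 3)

! stack.pop() : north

! maze.move(south) : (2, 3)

! stack.pop() : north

! maze.move(south) : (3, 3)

! maze.sense(south) : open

! stack.push(south) : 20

! maze.move(south) : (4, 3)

! maze.sense(south) : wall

! maze.sense(west) : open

! stack.push(west) : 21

! maze.move(west) : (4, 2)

! maze.sense(north) : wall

! maze.sense(south) : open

! stack.push(south) : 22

! maze.move(south) : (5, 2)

! maze.sense(south) : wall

! maze.sense(west) : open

! stack.push(west) : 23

! maze.move(west) : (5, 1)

! maze.sense(north) : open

! stack.push(north) : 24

! maze.move(north) : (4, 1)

! maze.sense(north) : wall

! maze.sense(west) : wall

! stack.pop() : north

! maze.move(south) : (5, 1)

! maze.sense(south) : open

! stack.push(south) : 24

! maze.move(south) : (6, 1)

! maze.sense(west) : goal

! maze.move(west) : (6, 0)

Answer: (6, 0)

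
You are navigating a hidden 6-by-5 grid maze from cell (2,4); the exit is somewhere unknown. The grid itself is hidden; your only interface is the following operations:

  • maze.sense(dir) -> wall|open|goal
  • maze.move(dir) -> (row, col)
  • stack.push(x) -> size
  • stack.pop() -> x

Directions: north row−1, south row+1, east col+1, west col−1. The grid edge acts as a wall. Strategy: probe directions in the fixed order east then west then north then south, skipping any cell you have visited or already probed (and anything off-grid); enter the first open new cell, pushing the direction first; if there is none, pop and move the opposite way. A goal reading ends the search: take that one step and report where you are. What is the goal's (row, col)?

I call maze.sense using west, which returns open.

Now I run stack.push using west, which returns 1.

I call maze.move using west, and get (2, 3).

Using maze.sense using west, and observe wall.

I invoke maze.sense using north, — result: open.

Invoking stack.push using north, and see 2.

I call maze.move using north, yielding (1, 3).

Calling maze.sense using east, and see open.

Next I call stack.push using east, : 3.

Using maze.move using east, which returns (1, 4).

I try maze.sense using north, and observe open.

Using stack.push using north, and get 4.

Next I call maze.move using north, and observe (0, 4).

Now I run maze.sense using west, : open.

Calling stack.push using west, and observe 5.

I try maze.move using west, which returns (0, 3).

I try maze.sense using west, : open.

Calling stack.push using west, : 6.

I invoke maze.move using west, giving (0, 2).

I run maze.sense using west, giving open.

I call stack.push using west, yielding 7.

I run maze.move using west, yielding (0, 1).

Using maze.sense using west, which returns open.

Now I run stack.push using west, giving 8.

Using maze.move using west, giving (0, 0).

I call maze.sense using south, giving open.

Calling stack.push using south, and observe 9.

I run maze.move using south, and observe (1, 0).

I try maze.sense using east, and get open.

Invoking stack.push using east, — result: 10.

Invoking maze.move using east, giving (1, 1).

I run maze.sense using east, : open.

Now I run stack.push using east, which returns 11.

Using maze.move using east, : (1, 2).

I run stack.pop(), which returns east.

I run maze.move using west, which returns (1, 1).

I try maze.sense using south, which returns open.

Now I run stack.push using south, yielding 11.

Invoking maze.move using south, and get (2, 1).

I run maze.sense using west, and see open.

Then stack.push using west, — result: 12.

I invoke maze.move using west, giving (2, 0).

I try maze.sense using south, and see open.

Calling stack.push using south, and observe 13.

I invoke maze.move using south, yielding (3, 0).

Using maze.sense using east, and get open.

Then stack.push using east, and get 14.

Then maze.move using east, and see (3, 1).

I call maze.sense using east, — result: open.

Next I call stack.push using east, giving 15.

Then maze.move using east, : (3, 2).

Calling maze.sense using east, and see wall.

Now I run maze.sense using south, and see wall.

Invoking stack.pop(), : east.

I invoke maze.move using west, : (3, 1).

I invoke maze.sense using south, and get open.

Next I call stack.push using south, and observe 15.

I call maze.move using south, and observe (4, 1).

Now I run maze.sense using west, → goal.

I call maze.move using west, → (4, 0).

Answer: (4, 0)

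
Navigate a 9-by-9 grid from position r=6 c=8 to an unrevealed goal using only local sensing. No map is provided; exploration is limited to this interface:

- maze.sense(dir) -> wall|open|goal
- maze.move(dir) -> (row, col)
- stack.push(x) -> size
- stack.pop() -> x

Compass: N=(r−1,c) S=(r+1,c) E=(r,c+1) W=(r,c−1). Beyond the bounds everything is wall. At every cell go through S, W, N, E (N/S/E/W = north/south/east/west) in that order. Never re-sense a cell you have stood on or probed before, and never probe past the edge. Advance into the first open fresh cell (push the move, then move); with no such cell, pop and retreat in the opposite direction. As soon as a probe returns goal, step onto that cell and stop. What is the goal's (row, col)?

% 1. sense(dir→south) == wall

% 2. sense(dir→west) == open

% 3. push(x→west) == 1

% 4. move(dir→west) == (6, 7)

% 5. sense(dir→south) == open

% 6. push(x→south) == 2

% 7. move(dir→south) == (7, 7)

% 8. sense(dir→south) == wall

% 9. sense(dir→west) == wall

% 10. pop() == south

% 11. move(dir→north) == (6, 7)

% 12. sense(dir→west) == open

% 13. push(x→west) == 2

% 14. move(dir→west) == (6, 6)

% 15. sense(dir→west) == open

% 16. push(x→west) == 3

% 17. move(dir→west) == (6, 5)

% 18. sense(dir→south) == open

% 19. push(x→south) == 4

% 20. move(dir→south) == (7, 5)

% 21. sense(dir→south) == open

% 22. push(x→south) == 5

% 23. move(dir→south) == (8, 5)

% 24. sense(dir→west) == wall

% 25. sense(dir→east) == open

% 26. push(x→east) == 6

% 27. move(dir→east) == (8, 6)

% 28. pop() == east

% 29. move(dir→west) == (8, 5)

% 30. pop() == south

% 31. move(dir→north) == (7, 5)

% 32. sense(dir→west) == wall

% 33. pop() == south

% 34. move(dir→north) == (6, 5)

% 35. sense(dir→west) == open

% 36. push(x→west) == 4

% 37. move(dir→west) == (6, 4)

% 38. sense(dir→west) == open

% 39. push(x→west) == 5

% 40. move(dir→west) == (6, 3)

% 41. sense(dir→south) == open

% 42. push(x→south) == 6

% 43. move(dir→south) == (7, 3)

% 44. sense(dir→south) == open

% 45. push(x→south) == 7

% 46. move(dir→south) == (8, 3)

% 47. sense(dir→west) == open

% 48. push(x→west) == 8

% 49. move(dir→west) == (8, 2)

% 50. sense(dir→west) == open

% 51. push(x→west) == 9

% 52. move(dir→west) == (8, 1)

% 53. sense(dir→west) == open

% 54. push(x→west) == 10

% 55. move(dir→west) == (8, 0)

% 56. sense(dir→north) == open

% 57. push(x→north) == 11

% 58. move(dir→north) == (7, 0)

% 59. sense(dir→north) == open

% 60. push(x→north) == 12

% 61. move(dir→north) == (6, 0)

% 62. sense(dir→north) == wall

% 63. sense(dir→east) == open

% 64. push(x→east) == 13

% 65. move(dir→east) == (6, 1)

% 66. sense(dir→south) == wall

% 67. sense(dir→north) == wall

% 68. sense(dir→east) == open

% 69. push(x→east) == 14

% 70. move(dir→east) == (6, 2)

% 71. sense(dir→south) == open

% 72. push(x→south) == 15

% 73. move(dir→south) == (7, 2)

% 74. pop() == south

% 75. move(dir→north) == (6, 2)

% 76. sense(dir→north) == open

% 77. push(x→north) == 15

% 78. move(dir→north) == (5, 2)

% 79. sense(dir→north) == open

% 80. push(x→north) == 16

% 81. move(dir→north) == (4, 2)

% 82. sense(dir→west) == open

% 83. push(x→west) == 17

% 84. move(dir→west) == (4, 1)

% 85. sense(dir→west) == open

% 86. push(x→west) == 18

% 87. move(dir→west) == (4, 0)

% 88. sense(dir→north) == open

% 89. push(x→north) == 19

% 90. move(dir→north) == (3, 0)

% 91. sense(dir→north) == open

% 92. push(x→north) == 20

% 93. move(dir→north) == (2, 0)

% 94. sense(dir→north) == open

% 95. push(x→north) == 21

% 96. move(dir→north) == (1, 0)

% 97. sense(dir→north) == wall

% 98. sense(dir→east) == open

% 99. push(x→east) == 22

% 100. move(dir→east) == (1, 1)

% 101. sense(dir→south) == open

% 102. push(x→south) == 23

% 103. move(dir→south) == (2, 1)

% 104. sense(dir→south) == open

% 105. push(x→south) == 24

% 106. move(dir→south) == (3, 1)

% 107. sense(dir→east) == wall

% 108. pop() == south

% 109. move(dir→north) == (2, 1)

% 110. sense(dir→east) == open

% 111. push(x→east) == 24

% 112. move(dir→east) == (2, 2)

% 113. sense(dir→north) == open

% 114. push(x→north) == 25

% 115. move(dir→north) == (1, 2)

% 116. sense(dir→north) == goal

% 117. move(dir→north) == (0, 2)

Answer: (0, 2)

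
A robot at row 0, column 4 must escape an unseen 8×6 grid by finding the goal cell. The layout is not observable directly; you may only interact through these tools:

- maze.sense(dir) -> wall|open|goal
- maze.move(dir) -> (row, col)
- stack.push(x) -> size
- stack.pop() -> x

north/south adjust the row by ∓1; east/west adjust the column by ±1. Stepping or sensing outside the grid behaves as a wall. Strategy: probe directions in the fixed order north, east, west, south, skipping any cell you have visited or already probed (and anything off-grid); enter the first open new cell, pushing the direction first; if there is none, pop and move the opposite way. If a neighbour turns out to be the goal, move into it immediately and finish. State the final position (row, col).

% maze.sense dir: east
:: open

% stack.push x: east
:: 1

% maze.move dir: east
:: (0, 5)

% maze.sense dir: south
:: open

% stack.push x: south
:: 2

% maze.move dir: south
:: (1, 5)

% maze.sense dir: west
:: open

% stack.push x: west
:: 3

% maze.move dir: west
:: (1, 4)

% maze.sense dir: west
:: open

% stack.push x: west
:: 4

% maze.move dir: west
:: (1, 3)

% maze.sense dir: north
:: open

% stack.push x: north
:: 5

% maze.move dir: north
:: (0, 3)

% maze.sense dir: west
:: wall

% stack.pop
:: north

% maze.move dir: south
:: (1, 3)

% maze.sense dir: west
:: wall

% maze.sense dir: south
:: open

% stack.push x: south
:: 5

% maze.move dir: south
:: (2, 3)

% maze.sense dir: east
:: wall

% maze.sense dir: west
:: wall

% maze.sense dir: south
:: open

% stack.push x: south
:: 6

% maze.move dir: south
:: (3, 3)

% maze.sense dir: east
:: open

% stack.push x: east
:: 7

% maze.move dir: east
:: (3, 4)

% maze.sense dir: east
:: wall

% maze.sense dir: south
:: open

% stack.push x: south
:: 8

% maze.move dir: south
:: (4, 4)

% maze.sense dir: east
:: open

% stack.push x: east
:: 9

% maze.move dir: east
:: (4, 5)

% maze.sense dir: south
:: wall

% stack.pop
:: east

% maze.move dir: west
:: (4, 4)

% maze.sense dir: west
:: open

% stack.push x: west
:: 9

% maze.move dir: west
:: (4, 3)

% maze.sense dir: west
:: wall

% maze.sense dir: south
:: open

% stack.push x: south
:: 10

% maze.move dir: south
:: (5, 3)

% maze.sense dir: east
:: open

% stack.push x: east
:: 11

% maze.move dir: east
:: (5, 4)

% maze.sense dir: south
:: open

% stack.push x: south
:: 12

% maze.move dir: south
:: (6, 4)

% maze.sense dir: east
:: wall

% maze.sense dir: west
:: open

% stack.push x: west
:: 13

% maze.move dir: west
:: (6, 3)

% maze.sense dir: west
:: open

% stack.push x: west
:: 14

% maze.move dir: west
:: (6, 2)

% maze.sense dir: north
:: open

% stack.push x: north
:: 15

% maze.move dir: north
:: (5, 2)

% maze.sense dir: west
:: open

% stack.push x: west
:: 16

% maze.move dir: west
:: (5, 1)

% maze.sense dir: north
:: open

% stack.push x: north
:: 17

% maze.move dir: north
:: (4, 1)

% maze.sense dir: north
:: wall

% maze.sense dir: west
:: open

% stack.push x: west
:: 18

% maze.move dir: west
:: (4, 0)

% maze.sense dir: north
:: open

% stack.push x: north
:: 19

% maze.move dir: north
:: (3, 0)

% maze.sense dir: north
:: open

% stack.push x: north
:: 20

% maze.move dir: north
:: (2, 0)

% maze.sense dir: north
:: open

% stack.push x: north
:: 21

% maze.move dir: north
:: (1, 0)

% maze.sense dir: north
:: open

% stack.push x: north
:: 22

% maze.move dir: north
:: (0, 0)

% maze.sense dir: east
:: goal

% maze.move dir: east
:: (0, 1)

Answer: (0, 1)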